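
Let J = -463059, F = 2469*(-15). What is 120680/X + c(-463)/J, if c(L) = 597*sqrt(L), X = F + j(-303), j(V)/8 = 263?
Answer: -120680/34931 - 199*I*sqrt(463)/154353 ≈ -3.4548 - 0.027741*I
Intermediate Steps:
j(V) = 2104 (j(V) = 8*263 = 2104)
F = -37035
X = -34931 (X = -37035 + 2104 = -34931)
120680/X + c(-463)/J = 120680/(-34931) + (597*sqrt(-463))/(-463059) = 120680*(-1/34931) + (597*(I*sqrt(463)))*(-1/463059) = -120680/34931 + (597*I*sqrt(463))*(-1/463059) = -120680/34931 - 199*I*sqrt(463)/154353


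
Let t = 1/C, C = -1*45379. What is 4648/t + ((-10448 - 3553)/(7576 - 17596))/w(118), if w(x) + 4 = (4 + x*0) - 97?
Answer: -68334377380827/323980 ≈ -2.1092e+8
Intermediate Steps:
C = -45379
w(x) = -97 (w(x) = -4 + ((4 + x*0) - 97) = -4 + ((4 + 0) - 97) = -4 + (4 - 97) = -4 - 93 = -97)
t = -1/45379 (t = 1/(-45379) = -1/45379 ≈ -2.2037e-5)
4648/t + ((-10448 - 3553)/(7576 - 17596))/w(118) = 4648/(-1/45379) + ((-10448 - 3553)/(7576 - 17596))/(-97) = 4648*(-45379) - 14001/(-10020)*(-1/97) = -210921592 - 14001*(-1/10020)*(-1/97) = -210921592 + (4667/3340)*(-1/97) = -210921592 - 4667/323980 = -68334377380827/323980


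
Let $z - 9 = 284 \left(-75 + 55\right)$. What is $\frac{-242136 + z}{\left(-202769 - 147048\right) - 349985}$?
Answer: $\frac{247807}{699802} \approx 0.35411$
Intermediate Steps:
$z = -5671$ ($z = 9 + 284 \left(-75 + 55\right) = 9 + 284 \left(-20\right) = 9 - 5680 = -5671$)
$\frac{-242136 + z}{\left(-202769 - 147048\right) - 349985} = \frac{-242136 - 5671}{\left(-202769 - 147048\right) - 349985} = - \frac{247807}{\left(-202769 - 147048\right) - 349985} = - \frac{247807}{-349817 - 349985} = - \frac{247807}{-699802} = \left(-247807\right) \left(- \frac{1}{699802}\right) = \frac{247807}{699802}$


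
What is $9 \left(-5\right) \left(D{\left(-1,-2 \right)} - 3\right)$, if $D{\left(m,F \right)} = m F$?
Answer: $45$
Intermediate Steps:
$D{\left(m,F \right)} = F m$
$9 \left(-5\right) \left(D{\left(-1,-2 \right)} - 3\right) = 9 \left(-5\right) \left(\left(-2\right) \left(-1\right) - 3\right) = - 45 \left(2 - 3\right) = \left(-45\right) \left(-1\right) = 45$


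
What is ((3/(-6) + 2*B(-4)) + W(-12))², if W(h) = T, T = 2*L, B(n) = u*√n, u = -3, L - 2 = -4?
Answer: -495/4 + 108*I ≈ -123.75 + 108.0*I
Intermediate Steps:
L = -2 (L = 2 - 4 = -2)
B(n) = -3*√n
T = -4 (T = 2*(-2) = -4)
W(h) = -4
((3/(-6) + 2*B(-4)) + W(-12))² = ((3/(-6) + 2*(-6*I)) - 4)² = ((3*(-⅙) + 2*(-6*I)) - 4)² = ((-½ + 2*(-6*I)) - 4)² = ((-½ - 12*I) - 4)² = (-9/2 - 12*I)²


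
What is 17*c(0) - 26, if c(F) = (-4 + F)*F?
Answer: -26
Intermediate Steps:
c(F) = F*(-4 + F)
17*c(0) - 26 = 17*(0*(-4 + 0)) - 26 = 17*(0*(-4)) - 26 = 17*0 - 26 = 0 - 26 = -26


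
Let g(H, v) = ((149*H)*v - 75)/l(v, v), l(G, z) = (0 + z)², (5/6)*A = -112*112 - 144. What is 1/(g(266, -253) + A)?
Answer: -320045/4923014537 ≈ -6.5010e-5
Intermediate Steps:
A = -76128/5 (A = 6*(-112*112 - 144)/5 = 6*(-12544 - 144)/5 = (6/5)*(-12688) = -76128/5 ≈ -15226.)
l(G, z) = z²
g(H, v) = (-75 + 149*H*v)/v² (g(H, v) = ((149*H)*v - 75)/(v²) = (149*H*v - 75)/v² = (-75 + 149*H*v)/v²)
1/(g(266, -253) + A) = 1/((-75 + 149*266*(-253))/(-253)² - 76128/5) = 1/((-75 - 10027402)/64009 - 76128/5) = 1/((1/64009)*(-10027477) - 76128/5) = 1/(-10027477/64009 - 76128/5) = 1/(-4923014537/320045) = -320045/4923014537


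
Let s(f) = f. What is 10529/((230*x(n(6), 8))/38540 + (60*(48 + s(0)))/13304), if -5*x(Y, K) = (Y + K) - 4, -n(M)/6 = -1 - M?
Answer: 168706219645/2588873 ≈ 65166.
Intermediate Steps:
n(M) = 6 + 6*M (n(M) = -6*(-1 - M) = 6 + 6*M)
x(Y, K) = 4/5 - K/5 - Y/5 (x(Y, K) = -((Y + K) - 4)/5 = -((K + Y) - 4)/5 = -(-4 + K + Y)/5 = 4/5 - K/5 - Y/5)
10529/((230*x(n(6), 8))/38540 + (60*(48 + s(0)))/13304) = 10529/((230*(4/5 - 1/5*8 - (6 + 6*6)/5))/38540 + (60*(48 + 0))/13304) = 10529/((230*(4/5 - 8/5 - (6 + 36)/5))*(1/38540) + (60*48)*(1/13304)) = 10529/((230*(4/5 - 8/5 - 1/5*42))*(1/38540) + 2880*(1/13304)) = 10529/((230*(4/5 - 8/5 - 42/5))*(1/38540) + 360/1663) = 10529/((230*(-46/5))*(1/38540) + 360/1663) = 10529/(-2116*1/38540 + 360/1663) = 10529/(-529/9635 + 360/1663) = 10529/(2588873/16023005) = 10529*(16023005/2588873) = 168706219645/2588873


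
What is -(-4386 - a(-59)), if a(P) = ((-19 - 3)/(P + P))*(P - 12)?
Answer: 257993/59 ≈ 4372.8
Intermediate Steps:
a(P) = -11*(-12 + P)/P (a(P) = (-22*1/(2*P))*(-12 + P) = (-11/P)*(-12 + P) = -11*(-12 + P)/P)
-(-4386 - a(-59)) = -(-4386 - (-11 + 132/(-59))) = -(-4386 - (-11 + 132*(-1/59))) = -(-4386 - (-11 - 132/59)) = -(-4386 - 1*(-781/59)) = -(-4386 + 781/59) = -1*(-257993/59) = 257993/59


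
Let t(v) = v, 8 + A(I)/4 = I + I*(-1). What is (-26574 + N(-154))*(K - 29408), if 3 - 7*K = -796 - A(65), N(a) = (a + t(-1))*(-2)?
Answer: 769493928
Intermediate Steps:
A(I) = -32 (A(I) = -32 + 4*(I + I*(-1)) = -32 + 4*(I - I) = -32 + 4*0 = -32 + 0 = -32)
N(a) = 2 - 2*a (N(a) = (a - 1)*(-2) = (-1 + a)*(-2) = 2 - 2*a)
K = 767/7 (K = 3/7 - (-796 - 1*(-32))/7 = 3/7 - (-796 + 32)/7 = 3/7 - ⅐*(-764) = 3/7 + 764/7 = 767/7 ≈ 109.57)
(-26574 + N(-154))*(K - 29408) = (-26574 + (2 - 2*(-154)))*(767/7 - 29408) = (-26574 + (2 + 308))*(-205089/7) = (-26574 + 310)*(-205089/7) = -26264*(-205089/7) = 769493928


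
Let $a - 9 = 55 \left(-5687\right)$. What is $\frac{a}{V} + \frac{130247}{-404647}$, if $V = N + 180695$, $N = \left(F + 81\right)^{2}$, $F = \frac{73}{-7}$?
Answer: $- \frac{7386628692005}{3681515228877} \approx -2.0064$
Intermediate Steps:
$F = - \frac{73}{7}$ ($F = 73 \left(- \frac{1}{7}\right) = - \frac{73}{7} \approx -10.429$)
$N = \frac{244036}{49}$ ($N = \left(- \frac{73}{7} + 81\right)^{2} = \left(\frac{494}{7}\right)^{2} = \frac{244036}{49} \approx 4980.3$)
$V = \frac{9098091}{49}$ ($V = \frac{244036}{49} + 180695 = \frac{9098091}{49} \approx 1.8568 \cdot 10^{5}$)
$a = -312776$ ($a = 9 + 55 \left(-5687\right) = 9 - 312785 = -312776$)
$\frac{a}{V} + \frac{130247}{-404647} = - \frac{312776}{\frac{9098091}{49}} + \frac{130247}{-404647} = \left(-312776\right) \frac{49}{9098091} + 130247 \left(- \frac{1}{404647}\right) = - \frac{15326024}{9098091} - \frac{130247}{404647} = - \frac{7386628692005}{3681515228877}$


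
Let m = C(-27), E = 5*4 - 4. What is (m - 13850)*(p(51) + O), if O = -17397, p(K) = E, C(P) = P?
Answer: 241196137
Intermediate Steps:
E = 16 (E = 20 - 4 = 16)
m = -27
p(K) = 16
(m - 13850)*(p(51) + O) = (-27 - 13850)*(16 - 17397) = -13877*(-17381) = 241196137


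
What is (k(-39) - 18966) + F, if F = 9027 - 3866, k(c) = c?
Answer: -13844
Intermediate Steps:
F = 5161
(k(-39) - 18966) + F = (-39 - 18966) + 5161 = -19005 + 5161 = -13844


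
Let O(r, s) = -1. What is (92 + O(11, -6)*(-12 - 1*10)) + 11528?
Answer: 11642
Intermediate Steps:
(92 + O(11, -6)*(-12 - 1*10)) + 11528 = (92 - (-12 - 1*10)) + 11528 = (92 - (-12 - 10)) + 11528 = (92 - 1*(-22)) + 11528 = (92 + 22) + 11528 = 114 + 11528 = 11642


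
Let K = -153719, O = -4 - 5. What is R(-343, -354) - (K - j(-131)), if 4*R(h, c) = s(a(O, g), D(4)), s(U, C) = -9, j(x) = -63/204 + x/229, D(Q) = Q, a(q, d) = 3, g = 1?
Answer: 1196831757/7786 ≈ 1.5372e+5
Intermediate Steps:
O = -9
j(x) = -21/68 + x/229 (j(x) = -63*1/204 + x*(1/229) = -21/68 + x/229)
R(h, c) = -9/4 (R(h, c) = (¼)*(-9) = -9/4)
R(-343, -354) - (K - j(-131)) = -9/4 - (-153719 - (-21/68 + (1/229)*(-131))) = -9/4 - (-153719 - (-21/68 - 131/229)) = -9/4 - (-153719 - 1*(-13717/15572)) = -9/4 - (-153719 + 13717/15572) = -9/4 - 1*(-2393698551/15572) = -9/4 + 2393698551/15572 = 1196831757/7786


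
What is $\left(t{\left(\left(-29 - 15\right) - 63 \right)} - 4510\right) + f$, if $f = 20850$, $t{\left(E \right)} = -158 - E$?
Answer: $16289$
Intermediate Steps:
$\left(t{\left(\left(-29 - 15\right) - 63 \right)} - 4510\right) + f = \left(\left(-158 - \left(\left(-29 - 15\right) - 63\right)\right) - 4510\right) + 20850 = \left(\left(-158 - \left(-44 - 63\right)\right) - 4510\right) + 20850 = \left(\left(-158 - -107\right) - 4510\right) + 20850 = \left(\left(-158 + 107\right) - 4510\right) + 20850 = \left(-51 - 4510\right) + 20850 = -4561 + 20850 = 16289$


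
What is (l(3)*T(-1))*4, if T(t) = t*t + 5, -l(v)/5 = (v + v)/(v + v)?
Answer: -120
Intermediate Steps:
l(v) = -5 (l(v) = -5*(v + v)/(v + v) = -5*2*v/(2*v) = -5*2*v*1/(2*v) = -5*1 = -5)
T(t) = 5 + t**2 (T(t) = t**2 + 5 = 5 + t**2)
(l(3)*T(-1))*4 = -5*(5 + (-1)**2)*4 = -5*(5 + 1)*4 = -5*6*4 = -30*4 = -120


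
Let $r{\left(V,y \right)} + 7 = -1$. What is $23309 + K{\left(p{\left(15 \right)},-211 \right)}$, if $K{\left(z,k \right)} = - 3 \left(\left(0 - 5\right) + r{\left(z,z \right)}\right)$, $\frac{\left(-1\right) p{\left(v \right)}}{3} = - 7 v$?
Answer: $23348$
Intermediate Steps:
$p{\left(v \right)} = 21 v$ ($p{\left(v \right)} = - 3 \left(- 7 v\right) = 21 v$)
$r{\left(V,y \right)} = -8$ ($r{\left(V,y \right)} = -7 - 1 = -8$)
$K{\left(z,k \right)} = 39$ ($K{\left(z,k \right)} = - 3 \left(\left(0 - 5\right) - 8\right) = - 3 \left(-5 - 8\right) = \left(-3\right) \left(-13\right) = 39$)
$23309 + K{\left(p{\left(15 \right)},-211 \right)} = 23309 + 39 = 23348$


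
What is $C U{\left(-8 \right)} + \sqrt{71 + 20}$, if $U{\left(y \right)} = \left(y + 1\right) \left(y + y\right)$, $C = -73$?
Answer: $-8176 + \sqrt{91} \approx -8166.5$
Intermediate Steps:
$U{\left(y \right)} = 2 y \left(1 + y\right)$ ($U{\left(y \right)} = \left(1 + y\right) 2 y = 2 y \left(1 + y\right)$)
$C U{\left(-8 \right)} + \sqrt{71 + 20} = - 73 \cdot 2 \left(-8\right) \left(1 - 8\right) + \sqrt{71 + 20} = - 73 \cdot 2 \left(-8\right) \left(-7\right) + \sqrt{91} = \left(-73\right) 112 + \sqrt{91} = -8176 + \sqrt{91}$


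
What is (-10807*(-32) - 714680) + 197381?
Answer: -171475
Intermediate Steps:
(-10807*(-32) - 714680) + 197381 = (345824 - 714680) + 197381 = -368856 + 197381 = -171475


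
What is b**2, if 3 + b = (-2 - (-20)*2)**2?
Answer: 2076481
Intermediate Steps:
b = 1441 (b = -3 + (-2 - (-20)*2)**2 = -3 + (-2 - 4*(-10))**2 = -3 + (-2 + 40)**2 = -3 + 38**2 = -3 + 1444 = 1441)
b**2 = 1441**2 = 2076481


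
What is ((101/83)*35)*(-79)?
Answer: -279265/83 ≈ -3364.6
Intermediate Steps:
((101/83)*35)*(-79) = (3535/83)*(-79) = -279265/83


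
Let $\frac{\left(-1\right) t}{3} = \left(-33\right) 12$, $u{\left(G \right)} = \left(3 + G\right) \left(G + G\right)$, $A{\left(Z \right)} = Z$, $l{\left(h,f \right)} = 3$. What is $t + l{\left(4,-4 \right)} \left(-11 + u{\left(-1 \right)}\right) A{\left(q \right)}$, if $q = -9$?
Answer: $1593$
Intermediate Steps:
$u{\left(G \right)} = 2 G \left(3 + G\right)$ ($u{\left(G \right)} = \left(3 + G\right) 2 G = 2 G \left(3 + G\right)$)
$t = 1188$ ($t = - 3 \left(\left(-33\right) 12\right) = \left(-3\right) \left(-396\right) = 1188$)
$t + l{\left(4,-4 \right)} \left(-11 + u{\left(-1 \right)}\right) A{\left(q \right)} = 1188 + 3 \left(-11 + 2 \left(-1\right) \left(3 - 1\right)\right) \left(-9\right) = 1188 + 3 \left(-11 + 2 \left(-1\right) 2\right) \left(-9\right) = 1188 + 3 \left(-11 - 4\right) \left(-9\right) = 1188 + 3 \left(-15\right) \left(-9\right) = 1188 - -405 = 1188 + 405 = 1593$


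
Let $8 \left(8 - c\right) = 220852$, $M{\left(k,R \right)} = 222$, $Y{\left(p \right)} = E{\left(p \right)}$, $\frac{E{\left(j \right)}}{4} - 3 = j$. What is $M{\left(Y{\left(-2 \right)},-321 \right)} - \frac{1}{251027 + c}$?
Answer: $\frac{99202252}{446857} \approx 222.0$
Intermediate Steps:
$E{\left(j \right)} = 12 + 4 j$
$Y{\left(p \right)} = 12 + 4 p$
$c = - \frac{55197}{2}$ ($c = 8 - \frac{55213}{2} = - \frac{55197}{2} \approx -27599.0$)
$M{\left(Y{\left(-2 \right)},-321 \right)} - \frac{1}{251027 + c} = 222 - \frac{1}{251027 - \frac{55197}{2}} = 222 - \frac{1}{\frac{446857}{2}} = 222 - \frac{2}{446857} = \frac{99202252}{446857}$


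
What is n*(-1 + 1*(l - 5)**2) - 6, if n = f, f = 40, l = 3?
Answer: 114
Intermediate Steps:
n = 40
n*(-1 + 1*(l - 5)**2) - 6 = 40*(-1 + 1*(3 - 5)**2) - 6 = 40*(-1 + 1*(-2)**2) - 6 = 40*(-1 + 1*4) - 6 = 40*(-1 + 4) - 6 = 40*3 - 6 = 120 - 6 = 114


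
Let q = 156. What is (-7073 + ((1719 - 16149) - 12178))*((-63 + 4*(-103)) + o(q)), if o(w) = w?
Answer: 10744239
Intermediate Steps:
(-7073 + ((1719 - 16149) - 12178))*((-63 + 4*(-103)) + o(q)) = (-7073 + ((1719 - 16149) - 12178))*((-63 + 4*(-103)) + 156) = (-7073 + (-14430 - 12178))*((-63 - 412) + 156) = (-7073 - 26608)*(-475 + 156) = -33681*(-319) = 10744239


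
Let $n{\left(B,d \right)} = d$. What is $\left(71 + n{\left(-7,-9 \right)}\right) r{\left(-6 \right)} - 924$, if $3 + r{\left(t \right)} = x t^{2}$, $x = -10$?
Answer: $-23430$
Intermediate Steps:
$r{\left(t \right)} = -3 - 10 t^{2}$
$\left(71 + n{\left(-7,-9 \right)}\right) r{\left(-6 \right)} - 924 = \left(71 - 9\right) \left(-3 - 10 \left(-6\right)^{2}\right) - 924 = 62 \left(-3 - 360\right) - 924 = 62 \left(-363\right) - 924 = -22506 - 924 = -23430$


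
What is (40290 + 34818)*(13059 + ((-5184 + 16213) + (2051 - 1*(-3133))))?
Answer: 2198561376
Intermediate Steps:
(40290 + 34818)*(13059 + ((-5184 + 16213) + (2051 - 1*(-3133)))) = 75108*(13059 + (11029 + (2051 + 3133))) = 75108*(13059 + (11029 + 5184)) = 75108*(13059 + 16213) = 75108*29272 = 2198561376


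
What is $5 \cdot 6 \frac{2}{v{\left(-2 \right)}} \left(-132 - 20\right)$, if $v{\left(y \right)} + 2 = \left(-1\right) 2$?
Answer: $2280$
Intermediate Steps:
$v{\left(y \right)} = -4$ ($v{\left(y \right)} = -2 - 2 = -4$)
$5 \cdot 6 \frac{2}{v{\left(-2 \right)}} \left(-132 - 20\right) = 5 \cdot 6 \frac{2}{-4} \left(-132 - 20\right) = 30 \cdot 2 \left(- \frac{1}{4}\right) \left(-152\right) = 30 \left(- \frac{1}{2}\right) \left(-152\right) = \left(-15\right) \left(-152\right) = 2280$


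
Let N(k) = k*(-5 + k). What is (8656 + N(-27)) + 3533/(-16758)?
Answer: 159532627/16758 ≈ 9519.8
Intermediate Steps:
(8656 + N(-27)) + 3533/(-16758) = (8656 - 27*(-5 - 27)) + 3533/(-16758) = (8656 - 27*(-32)) + 3533*(-1/16758) = (8656 + 864) - 3533/16758 = 9520 - 3533/16758 = 159532627/16758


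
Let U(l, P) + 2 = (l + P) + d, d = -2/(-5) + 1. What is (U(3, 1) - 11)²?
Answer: 1444/25 ≈ 57.760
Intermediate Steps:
d = 7/5 (d = -2*(-⅕) + 1 = ⅖ + 1 = 7/5 ≈ 1.4000)
U(l, P) = -⅗ + P + l (U(l, P) = -2 + ((l + P) + 7/5) = -2 + ((P + l) + 7/5) = -2 + (7/5 + P + l) = -⅗ + P + l)
(U(3, 1) - 11)² = ((-⅗ + 1 + 3) - 11)² = (17/5 - 11)² = (-38/5)² = 1444/25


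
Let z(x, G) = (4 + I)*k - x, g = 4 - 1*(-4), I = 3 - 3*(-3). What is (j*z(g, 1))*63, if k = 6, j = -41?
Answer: -227304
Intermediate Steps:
I = 12 (I = 3 + 9 = 12)
g = 8 (g = 4 + 4 = 8)
z(x, G) = 96 - x (z(x, G) = (4 + 12)*6 - x = 16*6 - x = 96 - x)
(j*z(g, 1))*63 = -41*(96 - 1*8)*63 = -41*(96 - 8)*63 = -41*88*63 = -3608*63 = -227304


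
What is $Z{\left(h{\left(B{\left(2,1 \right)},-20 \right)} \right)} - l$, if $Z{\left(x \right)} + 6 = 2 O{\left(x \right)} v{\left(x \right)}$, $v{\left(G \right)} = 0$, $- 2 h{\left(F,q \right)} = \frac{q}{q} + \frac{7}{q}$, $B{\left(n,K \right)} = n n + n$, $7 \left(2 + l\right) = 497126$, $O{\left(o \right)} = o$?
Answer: $-71022$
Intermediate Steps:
$l = 71016$ ($l = -2 + \frac{1}{7} \cdot 497126 = -2 + 71018 = 71016$)
$B{\left(n,K \right)} = n + n^{2}$ ($B{\left(n,K \right)} = n^{2} + n = n + n^{2}$)
$h{\left(F,q \right)} = - \frac{1}{2} - \frac{7}{2 q}$ ($h{\left(F,q \right)} = - \frac{\frac{q}{q} + \frac{7}{q}}{2} = - \frac{1 + \frac{7}{q}}{2} = - \frac{1}{2} - \frac{7}{2 q}$)
$Z{\left(x \right)} = -6$ ($Z{\left(x \right)} = -6 + 2 x 0 = -6 + 0 = -6$)
$Z{\left(h{\left(B{\left(2,1 \right)},-20 \right)} \right)} - l = -6 - 71016 = -71022$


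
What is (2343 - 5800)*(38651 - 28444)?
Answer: -35285599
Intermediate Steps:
(2343 - 5800)*(38651 - 28444) = -3457*10207 = -35285599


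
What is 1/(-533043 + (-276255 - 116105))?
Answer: -1/925403 ≈ -1.0806e-6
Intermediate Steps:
1/(-533043 + (-276255 - 116105)) = 1/(-533043 - 392360) = 1/(-925403) = -1/925403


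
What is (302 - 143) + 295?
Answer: 454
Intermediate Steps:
(302 - 143) + 295 = 159 + 295 = 454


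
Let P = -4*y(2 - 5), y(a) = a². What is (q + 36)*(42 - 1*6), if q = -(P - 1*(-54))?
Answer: 648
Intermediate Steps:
P = -36 (P = -4*(2 - 5)² = -4*(-3)² = -4*9 = -36)
q = -18 (q = -(-36 - 1*(-54)) = -(-36 + 54) = -1*18 = -18)
(q + 36)*(42 - 1*6) = (-18 + 36)*(42 - 1*6) = 18*(42 - 6) = 18*36 = 648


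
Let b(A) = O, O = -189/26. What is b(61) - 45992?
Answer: -1195981/26 ≈ -45999.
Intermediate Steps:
O = -189/26 (O = -189*1/26 = -189/26 ≈ -7.2692)
b(A) = -189/26
b(61) - 45992 = -189/26 - 45992 = -1195981/26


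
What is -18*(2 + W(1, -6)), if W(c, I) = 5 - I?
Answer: -234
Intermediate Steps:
-18*(2 + W(1, -6)) = -18*(2 + (5 - 1*(-6))) = -18*(2 + (5 + 6)) = -18*(2 + 11) = -18*13 = -234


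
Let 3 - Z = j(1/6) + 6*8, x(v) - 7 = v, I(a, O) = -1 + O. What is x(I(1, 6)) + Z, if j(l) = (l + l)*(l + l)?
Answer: -298/9 ≈ -33.111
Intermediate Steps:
x(v) = 7 + v
j(l) = 4*l² (j(l) = (2*l)*(2*l) = 4*l²)
Z = -406/9 (Z = 3 - (4*(1/6)² + 6*8) = 3 - (4*(⅙)² + 48) = 3 - (4*(1/36) + 48) = 3 - (⅑ + 48) = 3 - 1*433/9 = 3 - 433/9 = -406/9 ≈ -45.111)
x(I(1, 6)) + Z = (7 + (-1 + 6)) - 406/9 = (7 + 5) - 406/9 = 12 - 406/9 = -298/9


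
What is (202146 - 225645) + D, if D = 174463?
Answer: 150964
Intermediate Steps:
(202146 - 225645) + D = (202146 - 225645) + 174463 = -23499 + 174463 = 150964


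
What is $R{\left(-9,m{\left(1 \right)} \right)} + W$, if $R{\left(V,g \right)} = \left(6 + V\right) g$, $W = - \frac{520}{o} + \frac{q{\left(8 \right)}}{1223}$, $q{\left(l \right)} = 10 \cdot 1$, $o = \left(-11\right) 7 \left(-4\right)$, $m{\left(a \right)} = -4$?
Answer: $\frac{971832}{94171} \approx 10.32$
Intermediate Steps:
$o = 308$ ($o = \left(-77\right) \left(-4\right) = 308$)
$q{\left(l \right)} = 10$
$W = - \frac{158220}{94171}$ ($W = - \frac{520}{308} + \frac{10}{1223} = \left(-520\right) \frac{1}{308} + 10 \cdot \frac{1}{1223} = - \frac{130}{77} + \frac{10}{1223} = - \frac{158220}{94171} \approx -1.6801$)
$R{\left(V,g \right)} = g \left(6 + V\right)$
$R{\left(-9,m{\left(1 \right)} \right)} + W = - 4 \left(6 - 9\right) - \frac{158220}{94171} = \left(-4\right) \left(-3\right) - \frac{158220}{94171} = 12 - \frac{158220}{94171} = \frac{971832}{94171}$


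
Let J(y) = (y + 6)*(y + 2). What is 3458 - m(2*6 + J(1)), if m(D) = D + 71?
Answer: 3354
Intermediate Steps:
J(y) = (2 + y)*(6 + y) (J(y) = (6 + y)*(2 + y) = (2 + y)*(6 + y))
m(D) = 71 + D
3458 - m(2*6 + J(1)) = 3458 - (71 + (2*6 + (12 + 1**2 + 8*1))) = 3458 - (71 + (12 + (12 + 1 + 8))) = 3458 - (71 + (12 + 21)) = 3458 - (71 + 33) = 3458 - 1*104 = 3458 - 104 = 3354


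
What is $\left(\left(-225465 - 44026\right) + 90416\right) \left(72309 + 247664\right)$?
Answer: $-57299164975$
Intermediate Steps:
$\left(\left(-225465 - 44026\right) + 90416\right) \left(72309 + 247664\right) = \left(\left(-225465 - 44026\right) + 90416\right) 319973 = \left(-269491 + 90416\right) 319973 = \left(-179075\right) 319973 = -57299164975$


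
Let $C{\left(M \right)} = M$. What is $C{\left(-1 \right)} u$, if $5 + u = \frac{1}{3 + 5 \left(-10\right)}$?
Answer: $\frac{236}{47} \approx 5.0213$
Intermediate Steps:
$u = - \frac{236}{47}$ ($u = -5 + \frac{1}{3 + 5 \left(-10\right)} = -5 + \frac{1}{3 - 50} = -5 + \frac{1}{-47} = -5 - \frac{1}{47} = - \frac{236}{47} \approx -5.0213$)
$C{\left(-1 \right)} u = \left(-1\right) \left(- \frac{236}{47}\right) = \frac{236}{47}$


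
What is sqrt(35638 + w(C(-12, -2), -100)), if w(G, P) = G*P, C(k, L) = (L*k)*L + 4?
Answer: sqrt(40038) ≈ 200.09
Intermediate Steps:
C(k, L) = 4 + k*L**2 (C(k, L) = k*L**2 + 4 = 4 + k*L**2)
sqrt(35638 + w(C(-12, -2), -100)) = sqrt(35638 + (4 - 12*(-2)**2)*(-100)) = sqrt(35638 + (4 - 12*4)*(-100)) = sqrt(35638 + (4 - 48)*(-100)) = sqrt(35638 - 44*(-100)) = sqrt(35638 + 4400) = sqrt(40038)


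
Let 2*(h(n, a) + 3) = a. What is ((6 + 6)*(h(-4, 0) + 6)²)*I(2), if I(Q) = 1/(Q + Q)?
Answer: 27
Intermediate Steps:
h(n, a) = -3 + a/2
I(Q) = 1/(2*Q)
((6 + 6)*(h(-4, 0) + 6)²)*I(2) = ((6 + 6)*((-3 + (½)*0) + 6)²)*((½)/2) = (12*((-3 + 0) + 6)²)*((½)*(½)) = (12*(-3 + 6)²)*(¼) = (12*3²)*(¼) = (12*9)*(¼) = 108*(¼) = 27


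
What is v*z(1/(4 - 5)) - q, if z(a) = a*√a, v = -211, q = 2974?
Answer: -2974 + 211*I ≈ -2974.0 + 211.0*I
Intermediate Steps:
z(a) = a^(3/2)
v*z(1/(4 - 5)) - q = -211*(-I) - 1*2974 = -211*(-I) - 2974 = -(-211)*I - 2974 = 211*I - 2974 = -2974 + 211*I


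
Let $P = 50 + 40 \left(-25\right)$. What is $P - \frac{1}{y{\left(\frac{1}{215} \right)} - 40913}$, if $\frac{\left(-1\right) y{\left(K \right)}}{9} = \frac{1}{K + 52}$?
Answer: $- \frac{144859222473}{152483396} \approx -950.0$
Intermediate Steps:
$y{\left(K \right)} = - \frac{9}{52 + K}$ ($y{\left(K \right)} = - \frac{9}{K + 52} = - \frac{9}{52 + K}$)
$P = -950$ ($P = 50 - 1000 = -950$)
$P - \frac{1}{y{\left(\frac{1}{215} \right)} - 40913} = -950 - \frac{1}{- \frac{9}{52 + \frac{1}{215}} - 40913} = -950 - \frac{1}{- \frac{9}{\frac{11181}{215}} - 40913} = -950 - \frac{1}{\left(-9\right) \frac{215}{11181} - 40913} = -950 - \frac{1}{- \frac{645}{3727} - 40913} = -950 - \frac{1}{- \frac{152483396}{3727}} = -950 - - \frac{3727}{152483396} = -950 + \frac{3727}{152483396} = - \frac{144859222473}{152483396}$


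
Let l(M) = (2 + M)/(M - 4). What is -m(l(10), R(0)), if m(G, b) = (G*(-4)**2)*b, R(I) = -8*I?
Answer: 0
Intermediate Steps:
l(M) = (2 + M)/(-4 + M)
m(G, b) = 16*G*b (m(G, b) = (G*16)*b = (16*G)*b = 16*G*b)
-m(l(10), R(0)) = -16*(2 + 10)/(-4 + 10)*(-8*0) = -16*12/6*0 = -16*(1/6)*12*0 = -16*2*0 = -1*0 = 0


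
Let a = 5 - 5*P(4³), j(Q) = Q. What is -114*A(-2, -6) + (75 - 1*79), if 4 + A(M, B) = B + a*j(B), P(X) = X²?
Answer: -14003764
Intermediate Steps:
a = -20475 (a = 5 - 5*(4³)² = 5 - 5*64² = 5 - 5*4096 = 5 - 20480 = -20475)
A(M, B) = -4 - 20474*B (A(M, B) = -4 + (B - 20475*B) = -4 - 20474*B)
-114*A(-2, -6) + (75 - 1*79) = -114*(-4 - 20474*(-6)) + (75 - 1*79) = -114*(-4 + 122844) + (75 - 79) = -114*122840 - 4 = -14003760 - 4 = -14003764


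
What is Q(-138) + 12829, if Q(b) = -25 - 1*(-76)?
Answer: 12880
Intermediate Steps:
Q(b) = 51 (Q(b) = -25 + 76 = 51)
Q(-138) + 12829 = 51 + 12829 = 12880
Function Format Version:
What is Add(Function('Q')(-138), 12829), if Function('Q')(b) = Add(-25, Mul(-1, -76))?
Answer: 12880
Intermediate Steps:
Function('Q')(b) = 51 (Function('Q')(b) = Add(-25, 76) = 51)
Add(Function('Q')(-138), 12829) = Add(51, 12829) = 12880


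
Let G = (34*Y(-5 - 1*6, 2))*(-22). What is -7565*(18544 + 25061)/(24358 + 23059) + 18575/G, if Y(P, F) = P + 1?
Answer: -493312096045/70935832 ≈ -6954.3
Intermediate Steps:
Y(P, F) = 1 + P
G = 7480 (G = (34*(1 + (-5 - 1*6)))*(-22) = (34*(1 + (-5 - 6)))*(-22) = (34*(1 - 11))*(-22) = (34*(-10))*(-22) = -340*(-22) = 7480)
-7565*(18544 + 25061)/(24358 + 23059) + 18575/G = -7565*(18544 + 25061)/(24358 + 23059) + 18575/7480 = -7565/(47417/43605) + 18575*(1/7480) = -7565/(47417*(1/43605)) + 3715/1496 = -7565/47417/43605 + 3715/1496 = -7565*43605/47417 + 3715/1496 = -329871825/47417 + 3715/1496 = -493312096045/70935832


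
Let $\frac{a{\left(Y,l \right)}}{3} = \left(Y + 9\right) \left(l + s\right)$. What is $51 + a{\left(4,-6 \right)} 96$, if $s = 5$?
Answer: $-3693$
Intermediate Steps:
$a{\left(Y,l \right)} = 3 \left(5 + l\right) \left(9 + Y\right)$ ($a{\left(Y,l \right)} = 3 \left(Y + 9\right) \left(l + 5\right) = 3 \left(9 + Y\right) \left(5 + l\right) = 3 \left(5 + l\right) \left(9 + Y\right)$)
$51 + a{\left(4,-6 \right)} 96 = 51 + \left(135 + 15 \cdot 4 + 27 \left(-6\right) + 3 \cdot 4 \left(-6\right)\right) 96 = 51 + \left(135 + 60 - 162 - 72\right) 96 = 51 - 3744 = -3693$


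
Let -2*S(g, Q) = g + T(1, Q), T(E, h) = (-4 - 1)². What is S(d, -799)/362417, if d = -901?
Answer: 438/362417 ≈ 0.0012086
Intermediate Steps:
T(E, h) = 25 (T(E, h) = (-5)² = 25)
S(g, Q) = -25/2 - g/2 (S(g, Q) = -(g + 25)/2 = -(25 + g)/2 = -25/2 - g/2)
S(d, -799)/362417 = (-25/2 - ½*(-901))/362417 = (-25/2 + 901/2)*(1/362417) = 438*(1/362417) = 438/362417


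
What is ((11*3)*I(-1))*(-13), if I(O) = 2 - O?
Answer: -1287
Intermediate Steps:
((11*3)*I(-1))*(-13) = ((11*3)*(2 - 1*(-1)))*(-13) = (33*(2 + 1))*(-13) = (33*3)*(-13) = 99*(-13) = -1287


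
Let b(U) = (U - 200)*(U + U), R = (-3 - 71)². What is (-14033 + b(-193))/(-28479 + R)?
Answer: -137665/23003 ≈ -5.9847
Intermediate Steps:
R = 5476 (R = (-74)² = 5476)
b(U) = 2*U*(-200 + U) (b(U) = (-200 + U)*(2*U) = 2*U*(-200 + U))
(-14033 + b(-193))/(-28479 + R) = (-14033 + 2*(-193)*(-200 - 193))/(-28479 + 5476) = (-14033 + 2*(-193)*(-393))/(-23003) = (-14033 + 151698)*(-1/23003) = 137665*(-1/23003) = -137665/23003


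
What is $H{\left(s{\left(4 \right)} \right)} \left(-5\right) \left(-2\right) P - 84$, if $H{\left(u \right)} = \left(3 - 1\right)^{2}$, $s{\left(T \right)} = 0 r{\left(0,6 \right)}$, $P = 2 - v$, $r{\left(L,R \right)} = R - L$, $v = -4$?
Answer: $156$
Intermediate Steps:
$P = 6$ ($P = 2 - -4 = 2 + 4 = 6$)
$s{\left(T \right)} = 0$ ($s{\left(T \right)} = 0 \left(6 - 0\right) = 0 \left(6 + 0\right) = 0 \cdot 6 = 0$)
$H{\left(u \right)} = 4$ ($H{\left(u \right)} = 2^{2} = 4$)
$H{\left(s{\left(4 \right)} \right)} \left(-5\right) \left(-2\right) P - 84 = 4 \left(-5\right) \left(-2\right) 6 - 84 = 4 \cdot 10 \cdot 6 - 84 = 4 \cdot 60 - 84 = 240 - 84 = 156$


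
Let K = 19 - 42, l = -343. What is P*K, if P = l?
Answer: 7889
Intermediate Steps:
P = -343
K = -23
P*K = -343*(-23) = 7889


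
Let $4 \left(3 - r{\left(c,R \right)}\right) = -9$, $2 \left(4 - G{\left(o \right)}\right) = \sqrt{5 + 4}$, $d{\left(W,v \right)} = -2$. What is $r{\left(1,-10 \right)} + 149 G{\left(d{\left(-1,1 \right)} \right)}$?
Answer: $\frac{1511}{4} \approx 377.75$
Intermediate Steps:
$G{\left(o \right)} = \frac{5}{2}$ ($G{\left(o \right)} = 4 - \frac{\sqrt{5 + 4}}{2} = 4 - \frac{\sqrt{9}}{2} = 4 - \frac{3}{2} = \frac{5}{2}$)
$r{\left(c,R \right)} = \frac{21}{4}$ ($r{\left(c,R \right)} = 3 - - \frac{9}{4} = 3 + \frac{9}{4} = \frac{21}{4}$)
$r{\left(1,-10 \right)} + 149 G{\left(d{\left(-1,1 \right)} \right)} = \frac{21}{4} + 149 \cdot \frac{5}{2} = \frac{21}{4} + \frac{745}{2} = \frac{1511}{4}$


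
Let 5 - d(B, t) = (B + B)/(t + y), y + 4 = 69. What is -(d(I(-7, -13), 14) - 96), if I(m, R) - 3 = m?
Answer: 7181/79 ≈ 90.899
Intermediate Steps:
y = 65 (y = -4 + 69 = 65)
I(m, R) = 3 + m
d(B, t) = 5 - 2*B/(65 + t) (d(B, t) = 5 - (B + B)/(t + 65) = 5 - 2*B/(65 + t))
-(d(I(-7, -13), 14) - 96) = -((325 - 2*(3 - 7) + 5*14)/(65 + 14) - 96) = -((325 - 2*(-4) + 70)/79 - 96) = -((325 + 8 + 70)/79 - 96) = -((1/79)*403 - 96) = -(403/79 - 96) = -1*(-7181/79) = 7181/79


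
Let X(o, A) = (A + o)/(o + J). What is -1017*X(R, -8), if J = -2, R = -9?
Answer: -17289/11 ≈ -1571.7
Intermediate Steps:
X(o, A) = (A + o)/(-2 + o) (X(o, A) = (A + o)/(o - 2) = (A + o)/(-2 + o))
-1017*X(R, -8) = -1017*(-8 - 9)/(-2 - 9) = -1017*(-17)/(-11) = -(-1017)*(-17)/11 = -1017*17/11 = -17289/11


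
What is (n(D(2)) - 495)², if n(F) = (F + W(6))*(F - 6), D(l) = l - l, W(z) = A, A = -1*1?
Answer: 239121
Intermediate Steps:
A = -1
W(z) = -1
D(l) = 0
n(F) = (-1 + F)*(-6 + F) (n(F) = (F - 1)*(F - 6) = (-1 + F)*(-6 + F))
(n(D(2)) - 495)² = ((6 + 0² - 7*0) - 495)² = ((6 + 0 + 0) - 495)² = (6 - 495)² = (-489)² = 239121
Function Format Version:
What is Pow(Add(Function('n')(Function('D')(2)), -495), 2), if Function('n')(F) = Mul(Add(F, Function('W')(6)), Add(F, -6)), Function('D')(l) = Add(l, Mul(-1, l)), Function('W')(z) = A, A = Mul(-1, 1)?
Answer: 239121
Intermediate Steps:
A = -1
Function('W')(z) = -1
Function('D')(l) = 0
Function('n')(F) = Mul(Add(-1, F), Add(-6, F)) (Function('n')(F) = Mul(Add(F, -1), Add(F, -6)) = Mul(Add(-1, F), Add(-6, F)))
Pow(Add(Function('n')(Function('D')(2)), -495), 2) = Pow(Add(Add(6, Pow(0, 2), Mul(-7, 0)), -495), 2) = Pow(Add(Add(6, 0, 0), -495), 2) = Pow(Add(6, -495), 2) = Pow(-489, 2) = 239121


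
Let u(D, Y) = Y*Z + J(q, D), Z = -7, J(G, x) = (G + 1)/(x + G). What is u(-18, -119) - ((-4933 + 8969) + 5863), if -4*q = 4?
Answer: -9066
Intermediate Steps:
q = -1 (q = -¼*4 = -1)
J(G, x) = (1 + G)/(G + x)
u(D, Y) = -7*Y (u(D, Y) = Y*(-7) + (1 - 1)/(-1 + D) = -7*Y + 0/(-1 + D) = -7*Y + 0 = -7*Y)
u(-18, -119) - ((-4933 + 8969) + 5863) = -7*(-119) - ((-4933 + 8969) + 5863) = 833 - (4036 + 5863) = 833 - 1*9899 = 833 - 9899 = -9066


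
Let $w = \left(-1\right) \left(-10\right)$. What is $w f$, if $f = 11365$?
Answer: $113650$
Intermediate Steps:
$w = 10$
$w f = 10 \cdot 11365 = 113650$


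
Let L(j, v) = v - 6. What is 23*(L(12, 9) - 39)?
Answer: -828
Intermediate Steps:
L(j, v) = -6 + v
23*(L(12, 9) - 39) = 23*((-6 + 9) - 39) = 23*(3 - 39) = 23*(-36) = -828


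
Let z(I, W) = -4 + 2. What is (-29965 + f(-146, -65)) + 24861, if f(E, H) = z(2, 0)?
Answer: -5106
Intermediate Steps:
z(I, W) = -2
f(E, H) = -2
(-29965 + f(-146, -65)) + 24861 = (-29965 - 2) + 24861 = -29967 + 24861 = -5106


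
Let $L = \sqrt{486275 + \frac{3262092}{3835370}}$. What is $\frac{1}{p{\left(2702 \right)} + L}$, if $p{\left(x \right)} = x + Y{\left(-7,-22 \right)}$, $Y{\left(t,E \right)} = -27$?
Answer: $\frac{5129807375}{12789710823704} - \frac{\sqrt{1788287103649585385}}{12789710823704} \approx 0.00029653$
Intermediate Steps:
$L = \frac{\sqrt{1788287103649585385}}{1917685}$ ($L = \sqrt{486275 + 3262092 \cdot \frac{1}{3835370}} = \sqrt{486275 + \frac{1631046}{1917685}} = \sqrt{\frac{932523904421}{1917685}} = \frac{\sqrt{1788287103649585385}}{1917685} \approx 697.33$)
$p{\left(x \right)} = -27 + x$ ($p{\left(x \right)} = x - 27 = -27 + x$)
$\frac{1}{p{\left(2702 \right)} + L} = \frac{1}{\left(-27 + 2702\right) + \frac{\sqrt{1788287103649585385}}{1917685}} = \frac{1}{2675 + \frac{\sqrt{1788287103649585385}}{1917685}}$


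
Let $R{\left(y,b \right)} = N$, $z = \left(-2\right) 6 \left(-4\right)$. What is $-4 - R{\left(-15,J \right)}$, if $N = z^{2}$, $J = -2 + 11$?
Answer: $-2308$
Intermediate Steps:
$z = 48$ ($z = \left(-12\right) \left(-4\right) = 48$)
$J = 9$
$N = 2304$ ($N = 48^{2} = 2304$)
$R{\left(y,b \right)} = 2304$
$-4 - R{\left(-15,J \right)} = -4 - 2304 = -2308$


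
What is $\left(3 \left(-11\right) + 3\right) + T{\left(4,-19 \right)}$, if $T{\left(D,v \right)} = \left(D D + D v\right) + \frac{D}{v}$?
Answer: $- \frac{1714}{19} \approx -90.211$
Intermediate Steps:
$T{\left(D,v \right)} = D^{2} + D v + \frac{D}{v}$ ($T{\left(D,v \right)} = \left(D^{2} + D v\right) + \frac{D}{v} = D^{2} + D v + \frac{D}{v}$)
$\left(3 \left(-11\right) + 3\right) + T{\left(4,-19 \right)} = \left(3 \left(-11\right) + 3\right) + \frac{4 \left(1 - 19 \left(4 - 19\right)\right)}{-19} = \left(-33 + 3\right) + 4 \left(- \frac{1}{19}\right) \left(1 - -285\right) = -30 + 4 \left(- \frac{1}{19}\right) \left(1 + 285\right) = -30 + 4 \left(- \frac{1}{19}\right) 286 = -30 - \frac{1144}{19} = - \frac{1714}{19}$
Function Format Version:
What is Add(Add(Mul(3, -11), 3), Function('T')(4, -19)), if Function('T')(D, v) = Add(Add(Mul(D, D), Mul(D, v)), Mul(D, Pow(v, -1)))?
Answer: Rational(-1714, 19) ≈ -90.211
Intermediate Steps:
Function('T')(D, v) = Add(Pow(D, 2), Mul(D, v), Mul(D, Pow(v, -1))) (Function('T')(D, v) = Add(Add(Pow(D, 2), Mul(D, v)), Mul(D, Pow(v, -1))) = Add(Pow(D, 2), Mul(D, v), Mul(D, Pow(v, -1))))
Add(Add(Mul(3, -11), 3), Function('T')(4, -19)) = Add(Add(Mul(3, -11), 3), Mul(4, Pow(-19, -1), Add(1, Mul(-19, Add(4, -19))))) = Add(Add(-33, 3), Mul(4, Rational(-1, 19), Add(1, Mul(-19, -15)))) = Add(-30, Mul(4, Rational(-1, 19), Add(1, 285))) = Add(-30, Mul(4, Rational(-1, 19), 286)) = Add(-30, Rational(-1144, 19)) = Rational(-1714, 19)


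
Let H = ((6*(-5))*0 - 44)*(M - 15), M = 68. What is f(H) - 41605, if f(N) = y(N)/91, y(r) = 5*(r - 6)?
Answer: -542535/13 ≈ -41733.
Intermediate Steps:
H = -2332 (H = ((6*(-5))*0 - 44)*(68 - 15) = (-30*0 - 44)*53 = (0 - 44)*53 = -44*53 = -2332)
y(r) = -30 + 5*r (y(r) = 5*(-6 + r) = -30 + 5*r)
f(N) = -30/91 + 5*N/91 (f(N) = (-30 + 5*N)/91 = (-30 + 5*N)*(1/91) = -30/91 + 5*N/91)
f(H) - 41605 = (-30/91 + (5/91)*(-2332)) - 41605 = (-30/91 - 11660/91) - 41605 = -1670/13 - 41605 = -542535/13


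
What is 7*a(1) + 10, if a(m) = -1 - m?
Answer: -4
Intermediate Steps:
7*a(1) + 10 = 7*(-1 - 1*1) + 10 = 7*(-1 - 1) + 10 = 7*(-2) + 10 = -14 + 10 = -4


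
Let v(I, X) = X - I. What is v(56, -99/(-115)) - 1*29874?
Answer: -3441851/115 ≈ -29929.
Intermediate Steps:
v(56, -99/(-115)) - 1*29874 = (-99/(-115) - 1*56) - 1*29874 = (-99*(-1/115) - 56) - 29874 = (99/115 - 56) - 29874 = -6341/115 - 29874 = -3441851/115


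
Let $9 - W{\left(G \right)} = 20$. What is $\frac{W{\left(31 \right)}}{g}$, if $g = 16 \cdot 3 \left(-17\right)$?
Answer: $\frac{11}{816} \approx 0.01348$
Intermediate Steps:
$W{\left(G \right)} = -11$ ($W{\left(G \right)} = 9 - 20 = -11$)
$g = -816$ ($g = 48 \left(-17\right) = -816$)
$\frac{W{\left(31 \right)}}{g} = - \frac{11}{-816} = \left(-11\right) \left(- \frac{1}{816}\right) = \frac{11}{816}$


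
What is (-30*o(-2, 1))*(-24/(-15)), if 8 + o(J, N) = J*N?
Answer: 480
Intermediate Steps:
o(J, N) = -8 + J*N
(-30*o(-2, 1))*(-24/(-15)) = (-30*(-8 - 2*1))*(-24/(-15)) = (-30*(-8 - 2))*(-24*(-1/15)) = -30*(-10)*(8/5) = 300*(8/5) = 480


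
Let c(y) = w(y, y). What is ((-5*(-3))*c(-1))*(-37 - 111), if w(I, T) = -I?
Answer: -2220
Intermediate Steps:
c(y) = -y
((-5*(-3))*c(-1))*(-37 - 111) = ((-5*(-3))*(-1*(-1)))*(-37 - 111) = (15*1)*(-148) = 15*(-148) = -2220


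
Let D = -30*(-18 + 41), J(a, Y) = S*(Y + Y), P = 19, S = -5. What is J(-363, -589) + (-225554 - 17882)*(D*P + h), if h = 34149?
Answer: -5121644114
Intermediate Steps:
J(a, Y) = -10*Y (J(a, Y) = -5*(Y + Y) = -10*Y)
D = -690 (D = -30*23 = -690)
J(-363, -589) + (-225554 - 17882)*(D*P + h) = -10*(-589) + (-225554 - 17882)*(-690*19 + 34149) = 5890 - 243436*(-13110 + 34149) = 5890 - 243436*21039 = 5890 - 5121650004 = -5121644114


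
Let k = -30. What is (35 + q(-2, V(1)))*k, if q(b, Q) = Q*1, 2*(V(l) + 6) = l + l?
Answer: -900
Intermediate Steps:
V(l) = -6 + l (V(l) = -6 + (l + l)/2 = -6 + (2*l)/2 = -6 + l)
q(b, Q) = Q
(35 + q(-2, V(1)))*k = (35 + (-6 + 1))*(-30) = (35 - 5)*(-30) = 30*(-30) = -900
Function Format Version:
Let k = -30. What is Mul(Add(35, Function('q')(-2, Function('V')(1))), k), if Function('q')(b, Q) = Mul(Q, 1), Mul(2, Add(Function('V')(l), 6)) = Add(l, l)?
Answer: -900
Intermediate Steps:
Function('V')(l) = Add(-6, l) (Function('V')(l) = Add(-6, Mul(Rational(1, 2), Add(l, l))) = Add(-6, Mul(Rational(1, 2), Mul(2, l))) = Add(-6, l))
Function('q')(b, Q) = Q
Mul(Add(35, Function('q')(-2, Function('V')(1))), k) = Mul(Add(35, Add(-6, 1)), -30) = Mul(Add(35, -5), -30) = Mul(30, -30) = -900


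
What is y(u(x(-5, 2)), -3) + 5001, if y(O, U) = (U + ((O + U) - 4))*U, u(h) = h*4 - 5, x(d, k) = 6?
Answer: 4974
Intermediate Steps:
u(h) = -5 + 4*h (u(h) = 4*h - 5 = -5 + 4*h)
y(O, U) = U*(-4 + O + 2*U) (y(O, U) = (U + (-4 + O + U))*U = (-4 + O + 2*U)*U = U*(-4 + O + 2*U))
y(u(x(-5, 2)), -3) + 5001 = -3*(-4 + (-5 + 4*6) + 2*(-3)) + 5001 = -3*(-4 + (-5 + 24) - 6) + 5001 = -3*(-4 + 19 - 6) + 5001 = -3*9 + 5001 = -27 + 5001 = 4974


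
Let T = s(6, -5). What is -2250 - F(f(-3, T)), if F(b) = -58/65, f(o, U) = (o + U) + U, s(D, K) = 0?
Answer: -146192/65 ≈ -2249.1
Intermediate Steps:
T = 0
f(o, U) = o + 2*U (f(o, U) = (U + o) + U = o + 2*U)
F(b) = -58/65 (F(b) = -58*1/65 = -58/65)
-2250 - F(f(-3, T)) = -2250 - 1*(-58/65) = -2250 + 58/65 = -146192/65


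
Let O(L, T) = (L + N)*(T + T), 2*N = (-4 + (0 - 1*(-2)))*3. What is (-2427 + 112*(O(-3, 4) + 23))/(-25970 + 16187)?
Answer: 5227/9783 ≈ 0.53429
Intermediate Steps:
N = -3 (N = ((-4 + (0 - 1*(-2)))*3)/2 = ((-4 + (0 + 2))*3)/2 = ((-4 + 2)*3)/2 = (-2*3)/2 = (1/2)*(-6) = -3)
O(L, T) = 2*T*(-3 + L) (O(L, T) = (L - 3)*(T + T) = (-3 + L)*(2*T) = 2*T*(-3 + L))
(-2427 + 112*(O(-3, 4) + 23))/(-25970 + 16187) = (-2427 + 112*(2*4*(-3 - 3) + 23))/(-25970 + 16187) = (-2427 + 112*(2*4*(-6) + 23))/(-9783) = (-2427 + 112*(-48 + 23))*(-1/9783) = (-2427 + 112*(-25))*(-1/9783) = (-2427 - 2800)*(-1/9783) = -5227*(-1/9783) = 5227/9783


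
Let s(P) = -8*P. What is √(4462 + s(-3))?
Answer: √4486 ≈ 66.978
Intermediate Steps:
√(4462 + s(-3)) = √(4462 - 8*(-3)) = √(4462 + 24) = √4486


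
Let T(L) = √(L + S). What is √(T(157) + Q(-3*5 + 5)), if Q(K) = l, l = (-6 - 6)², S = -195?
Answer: √(144 + I*√38) ≈ 12.003 + 0.25679*I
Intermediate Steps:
T(L) = √(-195 + L) (T(L) = √(L - 195) = √(-195 + L))
l = 144 (l = (-12)² = 144)
Q(K) = 144
√(T(157) + Q(-3*5 + 5)) = √(√(-195 + 157) + 144) = √(√(-38) + 144) = √(I*√38 + 144) = √(144 + I*√38)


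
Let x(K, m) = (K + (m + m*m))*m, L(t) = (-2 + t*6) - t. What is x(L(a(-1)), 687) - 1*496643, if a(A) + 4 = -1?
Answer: 324199480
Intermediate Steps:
a(A) = -5 (a(A) = -4 - 1 = -5)
L(t) = -2 + 5*t (L(t) = (-2 + 6*t) - t = -2 + 5*t)
x(K, m) = m*(K + m + m²) (x(K, m) = (K + (m + m²))*m = (K + m + m²)*m = m*(K + m + m²))
x(L(a(-1)), 687) - 1*496643 = 687*((-2 + 5*(-5)) + 687 + 687²) - 1*496643 = 687*((-2 - 25) + 687 + 471969) - 496643 = 687*(-27 + 687 + 471969) - 496643 = 687*472629 - 496643 = 324696123 - 496643 = 324199480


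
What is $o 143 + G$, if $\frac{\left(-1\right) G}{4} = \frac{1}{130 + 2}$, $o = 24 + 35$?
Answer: $\frac{278420}{33} \approx 8437.0$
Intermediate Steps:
$o = 59$
$G = - \frac{1}{33}$ ($G = - \frac{4}{130 + 2} = - \frac{4}{132} = \left(-4\right) \frac{1}{132} = - \frac{1}{33} \approx -0.030303$)
$o 143 + G = 59 \cdot 143 - \frac{1}{33} = 8437 - \frac{1}{33} = \frac{278420}{33}$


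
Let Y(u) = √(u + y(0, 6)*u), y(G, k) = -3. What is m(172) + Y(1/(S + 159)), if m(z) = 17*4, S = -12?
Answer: 68 + I*√6/21 ≈ 68.0 + 0.11664*I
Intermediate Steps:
m(z) = 68
Y(u) = √2*√(-u) (Y(u) = √(u - 3*u) = √(-2*u) = √2*√(-u))
m(172) + Y(1/(S + 159)) = 68 + √2*√(-1/(-12 + 159)) = 68 + √2*√(-1/147) = 68 + √2*(I*√3/21) = 68 + I*√6/21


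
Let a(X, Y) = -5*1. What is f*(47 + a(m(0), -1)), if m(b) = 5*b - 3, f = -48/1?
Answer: -2016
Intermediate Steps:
f = -48 (f = -48*1 = -48)
m(b) = -3 + 5*b
a(X, Y) = -5
f*(47 + a(m(0), -1)) = -48*(47 - 5) = -48*42 = -2016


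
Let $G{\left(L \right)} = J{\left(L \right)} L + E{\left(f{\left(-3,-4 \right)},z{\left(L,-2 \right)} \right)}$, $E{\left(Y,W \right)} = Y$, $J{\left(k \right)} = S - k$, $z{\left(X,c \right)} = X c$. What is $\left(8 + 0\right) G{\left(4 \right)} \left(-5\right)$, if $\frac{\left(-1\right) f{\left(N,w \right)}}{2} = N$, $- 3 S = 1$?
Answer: $\frac{1360}{3} \approx 453.33$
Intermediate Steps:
$S = - \frac{1}{3}$ ($S = \left(- \frac{1}{3}\right) 1 = - \frac{1}{3} \approx -0.33333$)
$f{\left(N,w \right)} = - 2 N$
$J{\left(k \right)} = - \frac{1}{3} - k$
$G{\left(L \right)} = 6 + L \left(- \frac{1}{3} - L\right)$ ($G{\left(L \right)} = \left(- \frac{1}{3} - L\right) L - -6 = L \left(- \frac{1}{3} - L\right) + 6 = 6 + L \left(- \frac{1}{3} - L\right)$)
$\left(8 + 0\right) G{\left(4 \right)} \left(-5\right) = \left(8 + 0\right) \left(6 - 4^{2} - \frac{4}{3}\right) \left(-5\right) = 8 \left(6 - 16 - \frac{4}{3}\right) \left(-5\right) = 8 \left(\left(- \frac{34}{3}\right) \left(-5\right)\right) = 8 \cdot \frac{170}{3} = \frac{1360}{3}$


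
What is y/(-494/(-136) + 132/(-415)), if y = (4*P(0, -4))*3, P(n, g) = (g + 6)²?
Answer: 1354560/93529 ≈ 14.483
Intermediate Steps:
P(n, g) = (6 + g)²
y = 48 (y = (4*(6 - 4)²)*3 = (4*2²)*3 = (4*4)*3 = 16*3 = 48)
y/(-494/(-136) + 132/(-415)) = 48/(-494/(-136) + 132/(-415)) = 48/(-494*(-1/136) + 132*(-1/415)) = 48/(247/68 - 132/415) = 48/(93529/28220) = 48*(28220/93529) = 1354560/93529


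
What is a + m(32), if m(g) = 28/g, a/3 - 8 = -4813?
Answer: -115313/8 ≈ -14414.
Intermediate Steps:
a = -14415 (a = 24 + 3*(-4813) = 24 - 14439 = -14415)
a + m(32) = -14415 + 28/32 = -14415 + 28*(1/32) = -14415 + 7/8 = -115313/8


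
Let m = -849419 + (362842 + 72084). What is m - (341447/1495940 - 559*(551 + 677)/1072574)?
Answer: -332527994842171389/802253174780 ≈ -4.1449e+5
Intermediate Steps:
m = -414493 (m = -849419 + 434926 = -414493)
m - (341447/1495940 - 559*(551 + 677)/1072574) = -414493 - (341447/1495940 - 559*(551 + 677)/1072574) = -414493 - (341447*(1/1495940) - 559*1228*(1/1072574)) = -414493 - (341447/1495940 - 686452*1/1072574) = -414493 - (341447/1495940 - 343226/536287) = -414493 - 1*(-330331915151/802253174780) = -414493 + 330331915151/802253174780 = -332527994842171389/802253174780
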